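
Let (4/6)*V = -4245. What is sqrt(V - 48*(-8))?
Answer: I*sqrt(23934)/2 ≈ 77.353*I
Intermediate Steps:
V = -12735/2 (V = (3/2)*(-4245) = -12735/2 ≈ -6367.5)
sqrt(V - 48*(-8)) = sqrt(-12735/2 - 48*(-8)) = sqrt(-12735/2 + 384) = sqrt(-11967/2) = I*sqrt(23934)/2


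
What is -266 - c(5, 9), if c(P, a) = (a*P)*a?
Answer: -671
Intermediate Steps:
c(P, a) = P*a² (c(P, a) = (P*a)*a = P*a²)
-266 - c(5, 9) = -266 - 5*9² = -266 - 5*81 = -266 - 1*405 = -266 - 405 = -671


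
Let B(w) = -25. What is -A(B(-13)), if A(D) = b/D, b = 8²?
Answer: 64/25 ≈ 2.5600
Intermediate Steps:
b = 64
A(D) = 64/D
-A(B(-13)) = -64/(-25) = -64*(-1)/25 = -1*(-64/25) = 64/25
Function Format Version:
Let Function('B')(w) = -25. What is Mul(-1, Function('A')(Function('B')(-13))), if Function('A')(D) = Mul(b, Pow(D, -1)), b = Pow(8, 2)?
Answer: Rational(64, 25) ≈ 2.5600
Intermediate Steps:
b = 64
Function('A')(D) = Mul(64, Pow(D, -1))
Mul(-1, Function('A')(Function('B')(-13))) = Mul(-1, Mul(64, Pow(-25, -1))) = Mul(-1, Mul(64, Rational(-1, 25))) = Mul(-1, Rational(-64, 25)) = Rational(64, 25)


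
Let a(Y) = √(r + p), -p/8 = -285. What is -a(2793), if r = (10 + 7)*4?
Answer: -2*√587 ≈ -48.456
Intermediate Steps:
p = 2280 (p = -8*(-285) = 2280)
r = 68 (r = 17*4 = 68)
a(Y) = 2*√587 (a(Y) = √(68 + 2280) = √2348 = 2*√587)
-a(2793) = -2*√587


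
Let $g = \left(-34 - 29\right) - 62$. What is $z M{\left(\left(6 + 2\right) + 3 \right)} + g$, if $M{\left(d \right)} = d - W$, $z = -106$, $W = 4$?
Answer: $-867$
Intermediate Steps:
$g = -125$ ($g = -63 - 62 = -125$)
$M{\left(d \right)} = -4 + d$ ($M{\left(d \right)} = d - 4 = -4 + d$)
$z M{\left(\left(6 + 2\right) + 3 \right)} + g = - 106 \left(-4 + \left(\left(6 + 2\right) + 3\right)\right) - 125 = - 106 \left(-4 + \left(8 + 3\right)\right) - 125 = - 106 \left(-4 + 11\right) - 125 = \left(-106\right) 7 - 125 = -742 - 125 = -867$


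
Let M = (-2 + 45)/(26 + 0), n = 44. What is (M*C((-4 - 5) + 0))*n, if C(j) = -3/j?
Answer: 946/39 ≈ 24.256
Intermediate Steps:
M = 43/26 ≈ 1.6538
(M*C((-4 - 5) + 0))*n = (43*(-3/((-4 - 5) + 0))/26)*44 = (43*(-3/(-9 + 0))/26)*44 = (43*(-3/(-9))/26)*44 = (43*(-3*(-⅑))/26)*44 = ((43/26)*(⅓))*44 = (43/78)*44 = 946/39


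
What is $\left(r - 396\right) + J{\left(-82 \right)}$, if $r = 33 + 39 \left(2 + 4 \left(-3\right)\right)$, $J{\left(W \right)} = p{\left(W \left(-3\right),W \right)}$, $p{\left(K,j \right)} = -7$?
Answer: $-760$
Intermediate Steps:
$J{\left(W \right)} = -7$
$r = -357$ ($r = 33 + 39 \left(2 - 12\right) = 33 + 39 \left(-10\right) = 33 - 390 = -357$)
$\left(r - 396\right) + J{\left(-82 \right)} = \left(-357 - 396\right) - 7 = -753 - 7 = -760$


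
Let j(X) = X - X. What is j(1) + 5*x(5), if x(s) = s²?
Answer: 125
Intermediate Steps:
j(X) = 0
j(1) + 5*x(5) = 0 + 5*5² = 0 + 5*25 = 0 + 125 = 125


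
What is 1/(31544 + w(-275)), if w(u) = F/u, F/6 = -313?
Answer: 275/8676478 ≈ 3.1695e-5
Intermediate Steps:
F = -1878 (F = 6*(-313) = -1878)
w(u) = -1878/u
1/(31544 + w(-275)) = 1/(31544 - 1878/(-275)) = 1/(31544 - 1878*(-1/275)) = 1/(31544 + 1878/275) = 1/(8676478/275) = 275/8676478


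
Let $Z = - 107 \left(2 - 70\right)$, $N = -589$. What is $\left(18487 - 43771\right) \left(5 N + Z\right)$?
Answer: $-109505004$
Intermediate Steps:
$Z = 7276$ ($Z = \left(-107\right) \left(-68\right) = 7276$)
$\left(18487 - 43771\right) \left(5 N + Z\right) = \left(18487 - 43771\right) \left(5 \left(-589\right) + 7276\right) = - 25284 \left(-2945 + 7276\right) = \left(-25284\right) 4331 = -109505004$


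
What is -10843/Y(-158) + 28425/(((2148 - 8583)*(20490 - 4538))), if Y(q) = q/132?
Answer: 4897402664599/540629232 ≈ 9058.7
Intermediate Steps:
Y(q) = q/132 (Y(q) = q*(1/132) = q/132)
-10843/Y(-158) + 28425/(((2148 - 8583)*(20490 - 4538))) = -10843/((1/132)*(-158)) + 28425/(((2148 - 8583)*(20490 - 4538))) = -10843/(-79/66) + 28425/((-6435*15952)) = -10843*(-66/79) + 28425/(-102651120) = 715638/79 + 28425*(-1/102651120) = 715638/79 - 1895/6843408 = 4897402664599/540629232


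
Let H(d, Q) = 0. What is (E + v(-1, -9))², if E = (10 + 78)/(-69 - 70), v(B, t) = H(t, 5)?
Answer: 7744/19321 ≈ 0.40081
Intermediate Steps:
v(B, t) = 0
E = -88/139 (E = 88/(-139) = 88*(-1/139) = -88/139 ≈ -0.63309)
(E + v(-1, -9))² = (-88/139 + 0)² = (-88/139)² = 7744/19321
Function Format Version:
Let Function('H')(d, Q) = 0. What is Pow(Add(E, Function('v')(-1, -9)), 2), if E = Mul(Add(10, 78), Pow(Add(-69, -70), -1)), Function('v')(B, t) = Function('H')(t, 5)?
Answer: Rational(7744, 19321) ≈ 0.40081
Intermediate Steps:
Function('v')(B, t) = 0
E = Rational(-88, 139) (E = Mul(88, Pow(-139, -1)) = Mul(88, Rational(-1, 139)) = Rational(-88, 139) ≈ -0.63309)
Pow(Add(E, Function('v')(-1, -9)), 2) = Pow(Add(Rational(-88, 139), 0), 2) = Pow(Rational(-88, 139), 2) = Rational(7744, 19321)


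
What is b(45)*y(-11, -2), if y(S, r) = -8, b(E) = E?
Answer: -360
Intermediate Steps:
b(45)*y(-11, -2) = 45*(-8) = -360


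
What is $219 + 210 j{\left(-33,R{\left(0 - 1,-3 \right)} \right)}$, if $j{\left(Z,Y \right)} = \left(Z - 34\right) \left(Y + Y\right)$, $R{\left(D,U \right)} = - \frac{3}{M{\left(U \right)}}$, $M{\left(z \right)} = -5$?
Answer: $-16665$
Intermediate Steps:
$R{\left(D,U \right)} = \frac{3}{5}$ ($R{\left(D,U \right)} = - \frac{3}{-5} = \left(-3\right) \left(- \frac{1}{5}\right) = \frac{3}{5}$)
$j{\left(Z,Y \right)} = 2 Y \left(-34 + Z\right)$ ($j{\left(Z,Y \right)} = \left(-34 + Z\right) 2 Y = 2 Y \left(-34 + Z\right)$)
$219 + 210 j{\left(-33,R{\left(0 - 1,-3 \right)} \right)} = 219 + 210 \cdot 2 \cdot \frac{3}{5} \left(-34 - 33\right) = 219 + 210 \cdot 2 \cdot \frac{3}{5} \left(-67\right) = 219 + 210 \left(- \frac{402}{5}\right) = 219 - 16884 = -16665$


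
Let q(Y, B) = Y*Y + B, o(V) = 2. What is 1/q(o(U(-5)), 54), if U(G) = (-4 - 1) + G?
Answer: 1/58 ≈ 0.017241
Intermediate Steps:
U(G) = -5 + G
q(Y, B) = B + Y**2 (q(Y, B) = Y**2 + B = B + Y**2)
1/q(o(U(-5)), 54) = 1/(54 + 2**2) = 1/(54 + 4) = 1/58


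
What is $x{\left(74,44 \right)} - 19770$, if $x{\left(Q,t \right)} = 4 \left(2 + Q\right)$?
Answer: $-19466$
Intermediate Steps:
$x{\left(Q,t \right)} = 8 + 4 Q$
$x{\left(74,44 \right)} - 19770 = \left(8 + 4 \cdot 74\right) - 19770 = \left(8 + 296\right) - 19770 = 304 - 19770 = -19466$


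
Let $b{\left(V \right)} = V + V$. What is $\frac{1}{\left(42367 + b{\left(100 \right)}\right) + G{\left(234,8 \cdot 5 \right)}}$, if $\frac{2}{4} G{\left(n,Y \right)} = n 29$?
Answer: $\frac{1}{56139} \approx 1.7813 \cdot 10^{-5}$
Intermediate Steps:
$b{\left(V \right)} = 2 V$
$G{\left(n,Y \right)} = 58 n$ ($G{\left(n,Y \right)} = 2 n 29 = 2 \cdot 29 n = 58 n$)
$\frac{1}{\left(42367 + b{\left(100 \right)}\right) + G{\left(234,8 \cdot 5 \right)}} = \frac{1}{\left(42367 + 2 \cdot 100\right) + 58 \cdot 234} = \frac{1}{\left(42367 + 200\right) + 13572} = \frac{1}{42567 + 13572} = \frac{1}{56139}$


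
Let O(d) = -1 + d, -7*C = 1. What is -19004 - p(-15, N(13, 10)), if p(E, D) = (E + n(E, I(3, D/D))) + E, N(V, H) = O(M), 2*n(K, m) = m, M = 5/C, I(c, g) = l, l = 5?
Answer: -37953/2 ≈ -18977.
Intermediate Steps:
C = -⅐ (C = -⅐*1 = -⅐ ≈ -0.14286)
I(c, g) = 5
M = -35 (M = 5/(-⅐) = 5*(-7) = -35)
n(K, m) = m/2
N(V, H) = -36 (N(V, H) = -1 - 35 = -36)
p(E, D) = 5/2 + 2*E (p(E, D) = (E + (½)*5) + E = (E + 5/2) + E = (5/2 + E) + E = 5/2 + 2*E)
-19004 - p(-15, N(13, 10)) = -19004 - (5/2 + 2*(-15)) = -19004 - (5/2 - 30) = -19004 - 1*(-55/2) = -19004 + 55/2 = -37953/2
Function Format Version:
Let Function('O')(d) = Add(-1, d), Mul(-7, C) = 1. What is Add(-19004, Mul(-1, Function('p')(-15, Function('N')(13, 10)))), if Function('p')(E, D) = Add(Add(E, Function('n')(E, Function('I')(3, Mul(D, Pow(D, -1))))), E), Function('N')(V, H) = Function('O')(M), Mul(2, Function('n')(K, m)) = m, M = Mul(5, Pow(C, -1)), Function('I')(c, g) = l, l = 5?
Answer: Rational(-37953, 2) ≈ -18977.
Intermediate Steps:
C = Rational(-1, 7) (C = Mul(Rational(-1, 7), 1) = Rational(-1, 7) ≈ -0.14286)
Function('I')(c, g) = 5
M = -35 (M = Mul(5, Pow(Rational(-1, 7), -1)) = Mul(5, -7) = -35)
Function('n')(K, m) = Mul(Rational(1, 2), m)
Function('N')(V, H) = -36 (Function('N')(V, H) = Add(-1, -35) = -36)
Function('p')(E, D) = Add(Rational(5, 2), Mul(2, E)) (Function('p')(E, D) = Add(Add(E, Mul(Rational(1, 2), 5)), E) = Add(Add(E, Rational(5, 2)), E) = Add(Add(Rational(5, 2), E), E) = Add(Rational(5, 2), Mul(2, E)))
Add(-19004, Mul(-1, Function('p')(-15, Function('N')(13, 10)))) = Add(-19004, Mul(-1, Add(Rational(5, 2), Mul(2, -15)))) = Add(-19004, Mul(-1, Add(Rational(5, 2), -30))) = Add(-19004, Mul(-1, Rational(-55, 2))) = Add(-19004, Rational(55, 2)) = Rational(-37953, 2)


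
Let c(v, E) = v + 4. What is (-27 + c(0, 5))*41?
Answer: -943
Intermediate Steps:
c(v, E) = 4 + v
(-27 + c(0, 5))*41 = (-27 + (4 + 0))*41 = (-27 + 4)*41 = -23*41 = -943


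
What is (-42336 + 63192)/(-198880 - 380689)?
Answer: -20856/579569 ≈ -0.035985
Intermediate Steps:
(-42336 + 63192)/(-198880 - 380689) = 20856/(-579569) = 20856*(-1/579569) = -20856/579569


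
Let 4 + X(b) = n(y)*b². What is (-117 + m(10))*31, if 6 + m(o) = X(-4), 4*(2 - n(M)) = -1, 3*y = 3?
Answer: -2821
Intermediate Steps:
y = 1 (y = (⅓)*3 = 1)
n(M) = 9/4 (n(M) = 2 - ¼*(-1) = 2 + ¼ = 9/4)
X(b) = -4 + 9*b²/4
m(o) = 26 (m(o) = -6 + (-4 + (9/4)*(-4)²) = -6 + (-4 + (9/4)*16) = -6 + (-4 + 36) = -6 + 32 = 26)
(-117 + m(10))*31 = (-117 + 26)*31 = -91*31 = -2821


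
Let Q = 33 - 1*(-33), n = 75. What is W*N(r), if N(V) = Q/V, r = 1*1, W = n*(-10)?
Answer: -49500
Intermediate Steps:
Q = 66 (Q = 33 + 33 = 66)
W = -750 (W = 75*(-10) = -750)
r = 1
N(V) = 66/V
W*N(r) = -49500/1 = -49500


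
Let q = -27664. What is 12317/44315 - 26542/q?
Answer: 758473109/612965080 ≈ 1.2374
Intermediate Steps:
12317/44315 - 26542/q = 12317/44315 - 26542/(-27664) = 12317*(1/44315) - 26542*(-1/27664) = 12317/44315 + 13271/13832 = 758473109/612965080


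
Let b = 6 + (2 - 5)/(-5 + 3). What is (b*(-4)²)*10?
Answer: 1200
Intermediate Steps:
b = 15/2 (b = 6 - 3/(-2) = 6 - 3*(-½) = 6 + 3/2 = 15/2 ≈ 7.5000)
(b*(-4)²)*10 = ((15/2)*(-4)²)*10 = ((15/2)*16)*10 = 120*10 = 1200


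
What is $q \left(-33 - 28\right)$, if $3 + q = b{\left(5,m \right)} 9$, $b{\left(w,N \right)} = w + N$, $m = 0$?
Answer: $-2562$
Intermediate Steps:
$b{\left(w,N \right)} = N + w$
$q = 42$ ($q = -3 + \left(0 + 5\right) 9 = -3 + 5 \cdot 9 = -3 + 45 = 42$)
$q \left(-33 - 28\right) = 42 \left(-33 - 28\right) = 42 \left(-61\right) = -2562$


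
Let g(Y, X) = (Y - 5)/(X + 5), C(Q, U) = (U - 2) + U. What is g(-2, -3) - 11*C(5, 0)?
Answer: 37/2 ≈ 18.500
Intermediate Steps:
C(Q, U) = -2 + 2*U (C(Q, U) = (-2 + U) + U = -2 + 2*U)
g(Y, X) = (-5 + Y)/(5 + X)
g(-2, -3) - 11*C(5, 0) = (-5 - 2)/(5 - 3) - 11*(-2 + 2*0) = -7/2 - 11*(-2 + 0) = (1/2)*(-7) - 11*(-2) = -7/2 + 22 = 37/2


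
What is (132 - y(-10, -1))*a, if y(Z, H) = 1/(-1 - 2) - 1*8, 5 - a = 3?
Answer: 842/3 ≈ 280.67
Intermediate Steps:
a = 2 (a = 5 - 1*3 = 5 - 3 = 2)
y(Z, H) = -25/3 (y(Z, H) = 1/(-3) - 8 = -⅓ - 8 = -25/3)
(132 - y(-10, -1))*a = (132 - 1*(-25/3))*2 = (132 + 25/3)*2 = (421/3)*2 = 842/3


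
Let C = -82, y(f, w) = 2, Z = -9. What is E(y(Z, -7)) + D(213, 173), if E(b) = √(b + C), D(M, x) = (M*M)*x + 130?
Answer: 7848967 + 4*I*√5 ≈ 7.849e+6 + 8.9443*I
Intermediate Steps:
D(M, x) = 130 + x*M² (D(M, x) = M²*x + 130 = x*M² + 130 = 130 + x*M²)
E(b) = √(-82 + b) (E(b) = √(b - 82) = √(-82 + b))
E(y(Z, -7)) + D(213, 173) = √(-82 + 2) + (130 + 173*213²) = √(-80) + (130 + 173*45369) = 4*I*√5 + (130 + 7848837) = 4*I*√5 + 7848967 = 7848967 + 4*I*√5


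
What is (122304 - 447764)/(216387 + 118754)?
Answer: -325460/335141 ≈ -0.97111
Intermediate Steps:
(122304 - 447764)/(216387 + 118754) = -325460/335141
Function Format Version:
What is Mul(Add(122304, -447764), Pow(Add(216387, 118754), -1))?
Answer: Rational(-325460, 335141) ≈ -0.97111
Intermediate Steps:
Mul(Add(122304, -447764), Pow(Add(216387, 118754), -1)) = Mul(-325460, Pow(335141, -1)) = Mul(-325460, Rational(1, 335141)) = Rational(-325460, 335141)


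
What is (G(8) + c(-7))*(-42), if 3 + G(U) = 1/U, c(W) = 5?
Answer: -357/4 ≈ -89.250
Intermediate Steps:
G(U) = -3 + 1/U
(G(8) + c(-7))*(-42) = ((-3 + 1/8) + 5)*(-42) = ((-3 + ⅛) + 5)*(-42) = (-23/8 + 5)*(-42) = (17/8)*(-42) = -357/4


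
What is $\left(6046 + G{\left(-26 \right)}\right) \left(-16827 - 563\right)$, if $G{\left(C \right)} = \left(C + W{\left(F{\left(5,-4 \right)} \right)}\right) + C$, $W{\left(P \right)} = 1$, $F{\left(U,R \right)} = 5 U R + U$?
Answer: $-104253050$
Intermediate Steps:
$F{\left(U,R \right)} = U + 5 R U$ ($F{\left(U,R \right)} = 5 R U + U = U + 5 R U$)
$G{\left(C \right)} = 1 + 2 C$ ($G{\left(C \right)} = \left(C + 1\right) + C = \left(1 + C\right) + C = 1 + 2 C$)
$\left(6046 + G{\left(-26 \right)}\right) \left(-16827 - 563\right) = \left(6046 + \left(1 + 2 \left(-26\right)\right)\right) \left(-16827 - 563\right) = \left(6046 + \left(1 - 52\right)\right) \left(-17390\right) = \left(6046 - 51\right) \left(-17390\right) = 5995 \left(-17390\right) = -104253050$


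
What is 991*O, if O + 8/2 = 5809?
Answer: 5752755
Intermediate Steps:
O = 5805 (O = -4 + 5809 = 5805)
991*O = 991*5805 = 5752755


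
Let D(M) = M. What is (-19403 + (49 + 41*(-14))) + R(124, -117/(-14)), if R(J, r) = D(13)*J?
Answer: -18316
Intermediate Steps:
R(J, r) = 13*J
(-19403 + (49 + 41*(-14))) + R(124, -117/(-14)) = (-19403 + (49 + 41*(-14))) + 13*124 = (-19403 + (49 - 574)) + 1612 = (-19403 - 525) + 1612 = -19928 + 1612 = -18316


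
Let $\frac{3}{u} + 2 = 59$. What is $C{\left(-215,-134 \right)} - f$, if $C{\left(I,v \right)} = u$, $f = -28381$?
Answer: $\frac{539240}{19} \approx 28381.0$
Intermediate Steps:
$u = \frac{1}{19}$ ($u = \frac{3}{-2 + 59} = \frac{3}{57} = 3 \cdot \frac{1}{57} = \frac{1}{19} \approx 0.052632$)
$C{\left(I,v \right)} = \frac{1}{19}$
$C{\left(-215,-134 \right)} - f = \frac{1}{19} - -28381 = \frac{1}{19} + 28381 = \frac{539240}{19}$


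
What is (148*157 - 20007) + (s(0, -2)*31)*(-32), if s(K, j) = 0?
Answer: 3229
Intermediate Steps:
(148*157 - 20007) + (s(0, -2)*31)*(-32) = (148*157 - 20007) + (0*31)*(-32) = (23236 - 20007) + 0*(-32) = 3229 + 0 = 3229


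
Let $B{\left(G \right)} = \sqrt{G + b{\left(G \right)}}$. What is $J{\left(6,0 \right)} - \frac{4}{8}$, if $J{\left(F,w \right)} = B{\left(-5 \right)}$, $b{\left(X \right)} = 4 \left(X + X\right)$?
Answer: $- \frac{1}{2} + 3 i \sqrt{5} \approx -0.5 + 6.7082 i$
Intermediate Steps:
$b{\left(X \right)} = 8 X$ ($b{\left(X \right)} = 4 \cdot 2 X = 8 X$)
$B{\left(G \right)} = 3 \sqrt{G}$ ($B{\left(G \right)} = \sqrt{G + 8 G} = \sqrt{9 G} = 3 \sqrt{G}$)
$J{\left(F,w \right)} = 3 i \sqrt{5}$ ($J{\left(F,w \right)} = 3 \sqrt{-5} = 3 i \sqrt{5}$)
$J{\left(6,0 \right)} - \frac{4}{8} = 3 i \sqrt{5} - \frac{4}{8} = 3 i \sqrt{5} - \frac{1}{2} = - \frac{1}{2} + 3 i \sqrt{5}$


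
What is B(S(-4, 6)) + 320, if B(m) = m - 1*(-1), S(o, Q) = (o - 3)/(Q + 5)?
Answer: 3524/11 ≈ 320.36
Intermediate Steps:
S(o, Q) = (-3 + o)/(5 + Q)
B(m) = 1 + m (B(m) = m + 1 = 1 + m)
B(S(-4, 6)) + 320 = (1 + (-3 - 4)/(5 + 6)) + 320 = (1 - 7/11) + 320 = 4/11 + 320 = 3524/11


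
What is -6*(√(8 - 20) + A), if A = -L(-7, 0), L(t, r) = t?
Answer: -42 - 12*I*√3 ≈ -42.0 - 20.785*I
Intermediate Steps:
A = 7 (A = -1*(-7) = 7)
-6*(√(8 - 20) + A) = -6*(√(8 - 20) + 7) = -6*(√(-12) + 7) = -6*(2*I*√3 + 7) = -6*(7 + 2*I*√3) = -42 - 12*I*√3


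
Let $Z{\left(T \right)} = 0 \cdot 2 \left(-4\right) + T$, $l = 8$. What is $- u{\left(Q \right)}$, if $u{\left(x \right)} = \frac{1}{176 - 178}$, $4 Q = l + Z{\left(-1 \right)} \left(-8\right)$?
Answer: $\frac{1}{2} \approx 0.5$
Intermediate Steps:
$Z{\left(T \right)} = T$ ($Z{\left(T \right)} = 0 \left(-4\right) + T = 0 + T = T$)
$Q = 4$ ($Q = \frac{8 - -8}{4} = \frac{8 + 8}{4} = \frac{1}{4} \cdot 16 = 4$)
$u{\left(x \right)} = - \frac{1}{2}$ ($u{\left(x \right)} = \frac{1}{-2} = - \frac{1}{2}$)
$- u{\left(Q \right)} = \left(-1\right) \left(- \frac{1}{2}\right) = \frac{1}{2}$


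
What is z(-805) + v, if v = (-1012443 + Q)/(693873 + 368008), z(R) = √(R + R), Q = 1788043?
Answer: 775600/1061881 + I*√1610 ≈ 0.7304 + 40.125*I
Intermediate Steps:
z(R) = √2*√R (z(R) = √(2*R) = √2*√R)
v = 775600/1061881 (v = (-1012443 + 1788043)/(693873 + 368008) = 775600/1061881 ≈ 0.73040)
z(-805) + v = √2*√(-805) + 775600/1061881 = √2*(I*√805) + 775600/1061881 = I*√1610 + 775600/1061881 = 775600/1061881 + I*√1610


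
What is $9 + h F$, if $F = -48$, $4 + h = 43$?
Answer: $-1863$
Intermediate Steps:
$h = 39$ ($h = -4 + 43 = 39$)
$9 + h F = 9 + 39 \left(-48\right) = 9 - 1872 = -1863$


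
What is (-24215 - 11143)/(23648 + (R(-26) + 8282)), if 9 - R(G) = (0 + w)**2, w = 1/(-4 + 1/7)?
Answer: -12887991/11641741 ≈ -1.1070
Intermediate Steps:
w = -7/27 (w = 1/(-4 + 1/7) = 1/(-27/7) = -7/27 ≈ -0.25926)
R(G) = 6512/729 (R(G) = 9 - (0 - 7/27)**2 = 9 - (-7/27)**2 = 9 - 1*49/729 = 9 - 49/729 = 6512/729)
(-24215 - 11143)/(23648 + (R(-26) + 8282)) = (-24215 - 11143)/(23648 + (6512/729 + 8282)) = -35358/(23648 + 6044090/729) = -35358/23283482/729 = -35358*729/23283482 = -12887991/11641741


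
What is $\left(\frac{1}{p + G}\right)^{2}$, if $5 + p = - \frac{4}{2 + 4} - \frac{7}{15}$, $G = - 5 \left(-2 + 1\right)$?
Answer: $\frac{225}{289} \approx 0.77855$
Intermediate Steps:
$G = 5$ ($G = \left(-5\right) \left(-1\right) = 5$)
$p = - \frac{92}{15}$ ($p = -5 - \left(\frac{7}{15} + \frac{4}{2 + 4}\right) = -5 - \left(\frac{7}{15} + \frac{4}{6}\right) = -5 - \frac{17}{15} = - \frac{92}{15} \approx -6.1333$)
$\left(\frac{1}{p + G}\right)^{2} = \left(\frac{1}{- \frac{92}{15} + 5}\right)^{2} = \left(\frac{1}{- \frac{17}{15}}\right)^{2} = \left(- \frac{15}{17}\right)^{2} = \frac{225}{289}$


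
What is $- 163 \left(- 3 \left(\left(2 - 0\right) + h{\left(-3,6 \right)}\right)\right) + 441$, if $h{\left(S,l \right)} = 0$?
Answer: $1419$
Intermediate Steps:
$- 163 \left(- 3 \left(\left(2 - 0\right) + h{\left(-3,6 \right)}\right)\right) + 441 = - 163 \left(- 3 \left(\left(2 - 0\right) + 0\right)\right) + 441 = - 163 \left(- 3 \left(\left(2 + 0\right) + 0\right)\right) + 441 = - 163 \left(- 3 \left(2 + 0\right)\right) + 441 = - 163 \left(\left(-3\right) 2\right) + 441 = \left(-163\right) \left(-6\right) + 441 = 978 + 441 = 1419$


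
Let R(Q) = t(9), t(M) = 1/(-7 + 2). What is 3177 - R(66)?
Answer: 15886/5 ≈ 3177.2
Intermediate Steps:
t(M) = -⅕ (t(M) = 1/(-5) = -⅕)
R(Q) = -⅕
3177 - R(66) = 3177 - 1*(-⅕) = 3177 + ⅕ = 15886/5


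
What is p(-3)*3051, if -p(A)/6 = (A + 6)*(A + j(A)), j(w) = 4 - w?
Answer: -219672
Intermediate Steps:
p(A) = -144 - 24*A (p(A) = -6*(A + 6)*(A + (4 - A)) = -6*(6 + A)*4 = -6*(24 + 4*A) = -144 - 24*A)
p(-3)*3051 = (-144 - 24*(-3))*3051 = (-144 + 72)*3051 = -72*3051 = -219672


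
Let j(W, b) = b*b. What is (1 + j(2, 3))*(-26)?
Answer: -260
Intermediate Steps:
j(W, b) = b²
(1 + j(2, 3))*(-26) = (1 + 3²)*(-26) = (1 + 9)*(-26) = 10*(-26) = -260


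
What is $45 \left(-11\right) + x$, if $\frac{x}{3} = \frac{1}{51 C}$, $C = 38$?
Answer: $- \frac{319769}{646} \approx -495.0$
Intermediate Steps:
$x = \frac{1}{646}$ ($x = 3 \frac{1}{51 \cdot 38} = 3 \cdot \frac{1}{51} \cdot \frac{1}{38} = 3 \cdot \frac{1}{1938} = \frac{1}{646} \approx 0.001548$)
$45 \left(-11\right) + x = 45 \left(-11\right) + \frac{1}{646} = -495 + \frac{1}{646} = - \frac{319769}{646}$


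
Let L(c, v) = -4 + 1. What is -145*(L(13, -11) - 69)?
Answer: 10440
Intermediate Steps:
L(c, v) = -3
-145*(L(13, -11) - 69) = -145*(-3 - 69) = -145*(-72) = 10440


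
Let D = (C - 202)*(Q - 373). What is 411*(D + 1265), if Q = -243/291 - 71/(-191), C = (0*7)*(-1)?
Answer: 584074551615/18527 ≈ 3.1526e+7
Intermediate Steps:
C = 0 (C = 0*(-1) = 0)
Q = -8584/18527 (Q = -243*1/291 - 71*(-1/191) = -81/97 + 71/191 = -8584/18527 ≈ -0.46332)
D = 1397669310/18527 (D = (0 - 202)*(-8584/18527 - 373) = -202*(-6919155/18527) = 1397669310/18527 ≈ 75440.)
411*(D + 1265) = 411*(1397669310/18527 + 1265) = 411*(1421105965/18527) = 584074551615/18527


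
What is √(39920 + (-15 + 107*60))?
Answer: 5*√1853 ≈ 215.23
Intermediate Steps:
√(39920 + (-15 + 107*60)) = √(39920 + (-15 + 6420)) = √(39920 + 6405) = √46325 = 5*√1853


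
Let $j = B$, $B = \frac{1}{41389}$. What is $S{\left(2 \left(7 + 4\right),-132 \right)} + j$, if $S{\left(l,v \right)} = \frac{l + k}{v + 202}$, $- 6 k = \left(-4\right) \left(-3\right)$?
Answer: $\frac{82785}{289723} \approx 0.28574$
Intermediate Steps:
$B = \frac{1}{41389} \approx 2.4161 \cdot 10^{-5}$
$k = -2$ ($k = - \frac{\left(-4\right) \left(-3\right)}{6} = \left(- \frac{1}{6}\right) 12 = -2$)
$j = \frac{1}{41389} \approx 2.4161 \cdot 10^{-5}$
$S{\left(l,v \right)} = \frac{-2 + l}{202 + v}$ ($S{\left(l,v \right)} = \frac{l - 2}{v + 202} = \frac{-2 + l}{202 + v}$)
$S{\left(2 \left(7 + 4\right),-132 \right)} + j = \frac{-2 + 2 \left(7 + 4\right)}{202 - 132} + \frac{1}{41389} = \frac{-2 + 2 \cdot 11}{70} + \frac{1}{41389} = \frac{-2 + 22}{70} + \frac{1}{41389} = \frac{1}{70} \cdot 20 + \frac{1}{41389} = \frac{2}{7} + \frac{1}{41389} = \frac{82785}{289723}$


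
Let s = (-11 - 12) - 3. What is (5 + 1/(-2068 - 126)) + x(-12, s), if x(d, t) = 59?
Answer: 140415/2194 ≈ 64.000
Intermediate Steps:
s = -26 (s = -23 - 3 = -26)
(5 + 1/(-2068 - 126)) + x(-12, s) = (5 + 1/(-2068 - 126)) + 59 = (5 + 1/(-2194)) + 59 = (5 - 1/2194) + 59 = 10969/2194 + 59 = 140415/2194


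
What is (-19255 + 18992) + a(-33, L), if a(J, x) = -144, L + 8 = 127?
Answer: -407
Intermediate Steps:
L = 119 (L = -8 + 127 = 119)
(-19255 + 18992) + a(-33, L) = (-19255 + 18992) - 144 = -263 - 144 = -407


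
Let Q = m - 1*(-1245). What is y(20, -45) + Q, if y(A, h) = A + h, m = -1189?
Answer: 31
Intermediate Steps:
Q = 56 (Q = -1189 - 1*(-1245) = -1189 + 1245 = 56)
y(20, -45) + Q = (20 - 45) + 56 = -25 + 56 = 31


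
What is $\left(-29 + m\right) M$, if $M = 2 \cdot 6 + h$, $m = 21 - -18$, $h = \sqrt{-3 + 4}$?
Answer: $130$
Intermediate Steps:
$h = 1$ ($h = \sqrt{1} = 1$)
$m = 39$ ($m = 21 + 18 = 39$)
$M = 13$ ($M = 2 \cdot 6 + 1 = 12 + 1 = 13$)
$\left(-29 + m\right) M = \left(-29 + 39\right) 13 = 10 \cdot 13 = 130$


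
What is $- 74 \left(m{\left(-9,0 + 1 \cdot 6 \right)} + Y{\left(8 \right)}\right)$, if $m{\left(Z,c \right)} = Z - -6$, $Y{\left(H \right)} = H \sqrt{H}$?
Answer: $222 - 1184 \sqrt{2} \approx -1452.4$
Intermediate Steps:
$Y{\left(H \right)} = H^{\frac{3}{2}}$
$m{\left(Z,c \right)} = 6 + Z$ ($m{\left(Z,c \right)} = Z + 6 = 6 + Z$)
$- 74 \left(m{\left(-9,0 + 1 \cdot 6 \right)} + Y{\left(8 \right)}\right) = - 74 \left(\left(6 - 9\right) + 8^{\frac{3}{2}}\right) = - 74 \left(-3 + 16 \sqrt{2}\right) = 222 - 1184 \sqrt{2}$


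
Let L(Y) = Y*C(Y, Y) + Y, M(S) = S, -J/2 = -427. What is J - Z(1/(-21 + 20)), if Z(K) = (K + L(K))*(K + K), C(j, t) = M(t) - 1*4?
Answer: 860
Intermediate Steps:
J = 854 (J = -2*(-427) = 854)
C(j, t) = -4 + t (C(j, t) = t - 1*4 = t - 4 = -4 + t)
L(Y) = Y + Y*(-4 + Y) (L(Y) = Y*(-4 + Y) + Y = Y + Y*(-4 + Y))
Z(K) = 2*K*(K + K*(-3 + K)) (Z(K) = (K + K*(-3 + K))*(K + K) = (K + K*(-3 + K))*(2*K) = 2*K*(K + K*(-3 + K)))
J - Z(1/(-21 + 20)) = 854 - 2*(1/(-21 + 20))**2*(-2 + 1/(-21 + 20)) = 854 - 2*(1/(-1))**2*(-2 + 1/(-1)) = 854 - 2*(-1)**2*(-2 - 1) = 854 - 2*(-3) = 854 - 1*(-6) = 854 + 6 = 860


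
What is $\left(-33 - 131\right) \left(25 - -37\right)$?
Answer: $-10168$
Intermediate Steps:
$\left(-33 - 131\right) \left(25 - -37\right) = - 164 \left(25 + 37\right) = \left(-164\right) 62 = -10168$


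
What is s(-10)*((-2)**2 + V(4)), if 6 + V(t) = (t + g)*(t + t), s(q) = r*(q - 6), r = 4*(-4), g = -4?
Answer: -512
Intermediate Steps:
r = -16
s(q) = 96 - 16*q (s(q) = -16*(q - 6) = -16*(-6 + q) = 96 - 16*q)
V(t) = -6 + 2*t*(-4 + t) (V(t) = -6 + (t - 4)*(t + t) = -6 + (-4 + t)*(2*t) = -6 + 2*t*(-4 + t))
s(-10)*((-2)**2 + V(4)) = (96 - 16*(-10))*((-2)**2 + (-6 - 8*4 + 2*4**2)) = (96 + 160)*(4 + (-6 - 32 + 2*16)) = 256*(4 + (-6 - 32 + 32)) = 256*(4 - 6) = 256*(-2) = -512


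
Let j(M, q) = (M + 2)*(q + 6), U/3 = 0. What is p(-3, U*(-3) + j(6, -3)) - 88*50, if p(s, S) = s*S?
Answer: -4472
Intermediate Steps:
U = 0 (U = 3*0 = 0)
j(M, q) = (2 + M)*(6 + q)
p(s, S) = S*s
p(-3, U*(-3) + j(6, -3)) - 88*50 = (0*(-3) + (12 + 2*(-3) + 6*6 + 6*(-3)))*(-3) - 88*50 = (0 + (12 - 6 + 36 - 18))*(-3) - 4400 = (0 + 24)*(-3) - 4400 = 24*(-3) - 4400 = -72 - 4400 = -4472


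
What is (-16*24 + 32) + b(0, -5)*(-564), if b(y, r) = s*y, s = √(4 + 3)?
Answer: -352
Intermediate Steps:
s = √7 ≈ 2.6458
b(y, r) = y*√7 (b(y, r) = √7*y = y*√7)
(-16*24 + 32) + b(0, -5)*(-564) = (-16*24 + 32) + (0*√7)*(-564) = (-384 + 32) + 0*(-564) = -352 + 0 = -352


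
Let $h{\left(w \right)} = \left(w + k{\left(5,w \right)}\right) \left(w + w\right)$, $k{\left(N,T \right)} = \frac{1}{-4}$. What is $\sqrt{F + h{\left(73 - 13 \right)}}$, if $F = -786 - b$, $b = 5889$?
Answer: $3 \sqrt{55} \approx 22.249$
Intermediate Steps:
$k{\left(N,T \right)} = - \frac{1}{4}$
$F = -6675$ ($F = -786 - 5889 = -6675$)
$h{\left(w \right)} = 2 w \left(- \frac{1}{4} + w\right)$ ($h{\left(w \right)} = \left(w - \frac{1}{4}\right) \left(w + w\right) = \left(- \frac{1}{4} + w\right) 2 w = 2 w \left(- \frac{1}{4} + w\right)$)
$\sqrt{F + h{\left(73 - 13 \right)}} = \sqrt{-6675 + \frac{\left(73 - 13\right) \left(-1 + 4 \left(73 - 13\right)\right)}{2}} = \sqrt{-6675 + \frac{1}{2} \cdot 60 \left(-1 + 4 \cdot 60\right)} = \sqrt{-6675 + \frac{1}{2} \cdot 60 \left(-1 + 240\right)} = \sqrt{-6675 + \frac{1}{2} \cdot 60 \cdot 239} = \sqrt{-6675 + 7170} = \sqrt{495} = 3 \sqrt{55}$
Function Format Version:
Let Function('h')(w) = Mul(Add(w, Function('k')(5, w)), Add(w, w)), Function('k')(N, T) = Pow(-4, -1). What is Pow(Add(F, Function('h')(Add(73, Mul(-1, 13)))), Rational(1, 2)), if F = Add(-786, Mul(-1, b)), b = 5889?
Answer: Mul(3, Pow(55, Rational(1, 2))) ≈ 22.249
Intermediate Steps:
Function('k')(N, T) = Rational(-1, 4)
F = -6675 (F = Add(-786, Mul(-1, 5889)) = Add(-786, -5889) = -6675)
Function('h')(w) = Mul(2, w, Add(Rational(-1, 4), w)) (Function('h')(w) = Mul(Add(w, Rational(-1, 4)), Add(w, w)) = Mul(Add(Rational(-1, 4), w), Mul(2, w)) = Mul(2, w, Add(Rational(-1, 4), w)))
Pow(Add(F, Function('h')(Add(73, Mul(-1, 13)))), Rational(1, 2)) = Pow(Add(-6675, Mul(Rational(1, 2), Add(73, Mul(-1, 13)), Add(-1, Mul(4, Add(73, Mul(-1, 13)))))), Rational(1, 2)) = Pow(Add(-6675, Mul(Rational(1, 2), Add(73, -13), Add(-1, Mul(4, Add(73, -13))))), Rational(1, 2)) = Pow(Add(-6675, Mul(Rational(1, 2), 60, Add(-1, Mul(4, 60)))), Rational(1, 2)) = Pow(Add(-6675, Mul(Rational(1, 2), 60, Add(-1, 240))), Rational(1, 2)) = Pow(Add(-6675, Mul(Rational(1, 2), 60, 239)), Rational(1, 2)) = Pow(Add(-6675, 7170), Rational(1, 2)) = Pow(495, Rational(1, 2)) = Mul(3, Pow(55, Rational(1, 2)))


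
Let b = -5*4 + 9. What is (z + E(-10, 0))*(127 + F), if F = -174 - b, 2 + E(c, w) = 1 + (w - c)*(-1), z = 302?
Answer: -10476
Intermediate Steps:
b = -11 (b = -20 + 9 = -11)
E(c, w) = -1 + c - w (E(c, w) = -2 + (1 + (w - c)*(-1)) = -2 + (1 + (c - w)) = -2 + (1 + c - w) = -1 + c - w)
F = -163 (F = -174 - 1*(-11) = -174 + 11 = -163)
(z + E(-10, 0))*(127 + F) = (302 + (-1 - 10 - 1*0))*(127 - 163) = (302 + (-1 - 10 + 0))*(-36) = (302 - 11)*(-36) = 291*(-36) = -10476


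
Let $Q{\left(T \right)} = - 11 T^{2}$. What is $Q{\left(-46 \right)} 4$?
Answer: $-93104$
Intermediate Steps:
$Q{\left(-46 \right)} 4 = - 11 \left(-46\right)^{2} \cdot 4 = \left(-11\right) 2116 \cdot 4 = \left(-23276\right) 4 = -93104$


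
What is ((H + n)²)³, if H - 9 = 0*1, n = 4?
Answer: 4826809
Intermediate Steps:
H = 9 (H = 9 + 0*1 = 9 + 0 = 9)
((H + n)²)³ = ((9 + 4)²)³ = (13²)³ = 169³ = 4826809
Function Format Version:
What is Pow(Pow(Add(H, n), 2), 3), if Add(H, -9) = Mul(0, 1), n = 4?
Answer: 4826809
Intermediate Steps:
H = 9 (H = Add(9, Mul(0, 1)) = Add(9, 0) = 9)
Pow(Pow(Add(H, n), 2), 3) = Pow(Pow(Add(9, 4), 2), 3) = Pow(Pow(13, 2), 3) = Pow(169, 3) = 4826809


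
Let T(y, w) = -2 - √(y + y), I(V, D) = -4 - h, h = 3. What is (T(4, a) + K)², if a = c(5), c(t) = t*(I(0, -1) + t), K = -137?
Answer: 19329 + 556*√2 ≈ 20115.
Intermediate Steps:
I(V, D) = -7 (I(V, D) = -4 - 1*3 = -4 - 3 = -7)
c(t) = t*(-7 + t)
a = -10 (a = 5*(-7 + 5) = 5*(-2) = -10)
T(y, w) = -2 - √2*√y (T(y, w) = -2 - √(2*y) = -2 - √2*√y)
(T(4, a) + K)² = ((-2 - √2*√4) - 137)² = ((-2 - 1*√2*2) - 137)² = ((-2 - 2*√2) - 137)² = (-139 - 2*√2)²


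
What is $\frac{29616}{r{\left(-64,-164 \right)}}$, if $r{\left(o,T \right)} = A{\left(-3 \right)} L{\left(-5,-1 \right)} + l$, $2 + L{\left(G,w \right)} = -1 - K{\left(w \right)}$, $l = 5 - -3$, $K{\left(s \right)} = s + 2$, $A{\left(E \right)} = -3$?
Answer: $\frac{7404}{5} \approx 1480.8$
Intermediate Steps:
$K{\left(s \right)} = 2 + s$
$l = 8$ ($l = 5 + 3 = 8$)
$L{\left(G,w \right)} = -5 - w$ ($L{\left(G,w \right)} = -2 - \left(3 + w\right) = -5 - w$)
$r{\left(o,T \right)} = 20$ ($r{\left(o,T \right)} = - 3 \left(-5 - -1\right) + 8 = - 3 \left(-5 + 1\right) + 8 = \left(-3\right) \left(-4\right) + 8 = 12 + 8 = 20$)
$\frac{29616}{r{\left(-64,-164 \right)}} = \frac{29616}{20} = 29616 \cdot \frac{1}{20} = \frac{7404}{5}$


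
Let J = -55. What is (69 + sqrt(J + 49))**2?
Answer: (69 + I*sqrt(6))**2 ≈ 4755.0 + 338.03*I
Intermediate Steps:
(69 + sqrt(J + 49))**2 = (69 + sqrt(-55 + 49))**2 = (69 + sqrt(-6))**2 = (69 + I*sqrt(6))**2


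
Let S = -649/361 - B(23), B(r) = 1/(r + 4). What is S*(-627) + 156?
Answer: 223400/171 ≈ 1306.4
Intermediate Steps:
B(r) = 1/(4 + r)
S = -17884/9747 (S = -649/361 - 1/(4 + 23) = -649*1/361 - 1/27 = -649/361 - 1*1/27 = -649/361 - 1/27 = -17884/9747 ≈ -1.8348)
S*(-627) + 156 = -17884/9747*(-627) + 156 = 196724/171 + 156 = 223400/171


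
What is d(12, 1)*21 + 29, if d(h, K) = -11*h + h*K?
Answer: -2491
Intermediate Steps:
d(h, K) = -11*h + K*h
d(12, 1)*21 + 29 = (12*(-11 + 1))*21 + 29 = (12*(-10))*21 + 29 = -120*21 + 29 = -2520 + 29 = -2491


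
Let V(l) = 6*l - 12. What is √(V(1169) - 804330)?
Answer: 84*I*√113 ≈ 892.93*I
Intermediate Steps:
V(l) = -12 + 6*l
√(V(1169) - 804330) = √((-12 + 6*1169) - 804330) = √((-12 + 7014) - 804330) = √(7002 - 804330) = √(-797328) = 84*I*√113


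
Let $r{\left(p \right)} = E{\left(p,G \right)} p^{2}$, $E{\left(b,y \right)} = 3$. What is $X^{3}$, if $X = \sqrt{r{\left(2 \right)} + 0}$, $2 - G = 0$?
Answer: $24 \sqrt{3} \approx 41.569$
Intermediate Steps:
$G = 2$ ($G = 2 - 0 = 2 + 0 = 2$)
$r{\left(p \right)} = 3 p^{2}$
$X = 2 \sqrt{3}$ ($X = \sqrt{3 \cdot 2^{2} + 0} = \sqrt{3 \cdot 4 + 0} = \sqrt{12 + 0} = \sqrt{12} = 2 \sqrt{3} \approx 3.4641$)
$X^{3} = \left(2 \sqrt{3}\right)^{3} = 24 \sqrt{3}$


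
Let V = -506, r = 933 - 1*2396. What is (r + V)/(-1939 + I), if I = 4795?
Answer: -1969/2856 ≈ -0.68943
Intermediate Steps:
r = -1463 (r = 933 - 2396 = -1463)
(r + V)/(-1939 + I) = (-1463 - 506)/(-1939 + 4795) = -1969/2856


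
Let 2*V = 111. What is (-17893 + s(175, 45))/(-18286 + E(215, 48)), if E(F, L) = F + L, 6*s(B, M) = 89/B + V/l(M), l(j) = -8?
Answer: 300620401/302786400 ≈ 0.99285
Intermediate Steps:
V = 111/2 (V = (½)*111 = 111/2 ≈ 55.500)
s(B, M) = -37/32 + 89/(6*B) (s(B, M) = (89/B + (111/2)/(-8))/6 = (89/B + (111/2)*(-⅛))/6 = (89/B - 111/16)/6 = (-111/16 + 89/B)/6 = -37/32 + 89/(6*B))
(-17893 + s(175, 45))/(-18286 + E(215, 48)) = (-17893 + (1/96)*(1424 - 111*175)/175)/(-18286 + (215 + 48)) = (-17893 + (1/96)*(1/175)*(1424 - 19425))/(-18286 + 263) = (-17893 + (1/96)*(1/175)*(-18001))/(-18023) = (-17893 - 18001/16800)*(-1/18023) = -300620401/16800*(-1/18023) = 300620401/302786400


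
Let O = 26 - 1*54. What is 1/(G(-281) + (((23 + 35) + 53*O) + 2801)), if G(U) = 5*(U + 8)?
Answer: 1/10 ≈ 0.10000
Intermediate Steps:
G(U) = 40 + 5*U (G(U) = 5*(8 + U) = 40 + 5*U)
O = -28 (O = 26 - 54 = -28)
1/(G(-281) + (((23 + 35) + 53*O) + 2801)) = 1/((40 + 5*(-281)) + (((23 + 35) + 53*(-28)) + 2801)) = 1/((40 - 1405) + ((58 - 1484) + 2801)) = 1/(-1365 + (-1426 + 2801)) = 1/(-1365 + 1375) = 1/10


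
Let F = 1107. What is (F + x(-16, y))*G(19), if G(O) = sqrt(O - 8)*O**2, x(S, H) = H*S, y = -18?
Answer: 503595*sqrt(11) ≈ 1.6702e+6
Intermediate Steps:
G(O) = O**2*sqrt(-8 + O) (G(O) = sqrt(-8 + O)*O**2 = O**2*sqrt(-8 + O))
(F + x(-16, y))*G(19) = (1107 - 18*(-16))*(19**2*sqrt(-8 + 19)) = (1107 + 288)*(361*sqrt(11)) = 1395*(361*sqrt(11)) = 503595*sqrt(11)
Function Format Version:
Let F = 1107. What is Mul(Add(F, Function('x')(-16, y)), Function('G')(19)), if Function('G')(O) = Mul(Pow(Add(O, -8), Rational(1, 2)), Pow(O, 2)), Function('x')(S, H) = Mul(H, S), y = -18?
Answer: Mul(503595, Pow(11, Rational(1, 2))) ≈ 1.6702e+6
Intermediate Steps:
Function('G')(O) = Mul(Pow(O, 2), Pow(Add(-8, O), Rational(1, 2))) (Function('G')(O) = Mul(Pow(Add(-8, O), Rational(1, 2)), Pow(O, 2)) = Mul(Pow(O, 2), Pow(Add(-8, O), Rational(1, 2))))
Mul(Add(F, Function('x')(-16, y)), Function('G')(19)) = Mul(Add(1107, Mul(-18, -16)), Mul(Pow(19, 2), Pow(Add(-8, 19), Rational(1, 2)))) = Mul(Add(1107, 288), Mul(361, Pow(11, Rational(1, 2)))) = Mul(1395, Mul(361, Pow(11, Rational(1, 2)))) = Mul(503595, Pow(11, Rational(1, 2)))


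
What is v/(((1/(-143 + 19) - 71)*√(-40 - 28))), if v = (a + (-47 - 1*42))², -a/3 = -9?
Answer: 238328*I*√17/149685 ≈ 6.5648*I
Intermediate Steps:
a = 27 (a = -3*(-9) = 27)
v = 3844 (v = (27 + (-47 - 1*42))² = (27 + (-47 - 42))² = (27 - 89)² = (-62)² = 3844)
v/(((1/(-143 + 19) - 71)*√(-40 - 28))) = 3844/(((1/(-143 + 19) - 71)*√(-40 - 28))) = 3844/(((1/(-124) - 71)*√(-68))) = 3844/(((-1/124 - 71)*(2*I*√17))) = 3844/((-8805*I*√17/62)) = 3844*(62*I*√17/149685) = 238328*I*√17/149685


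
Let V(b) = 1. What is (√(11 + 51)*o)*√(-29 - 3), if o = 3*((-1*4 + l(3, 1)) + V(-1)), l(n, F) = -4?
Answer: -168*I*√31 ≈ -935.38*I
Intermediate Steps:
o = -21 (o = 3*((-1*4 - 4) + 1) = 3*((-4 - 4) + 1) = 3*(-8 + 1) = 3*(-7) = -21)
(√(11 + 51)*o)*√(-29 - 3) = (√(11 + 51)*(-21))*√(-29 - 3) = (√62*(-21))*√(-32) = (-21*√62)*(4*I*√2) = -168*I*√31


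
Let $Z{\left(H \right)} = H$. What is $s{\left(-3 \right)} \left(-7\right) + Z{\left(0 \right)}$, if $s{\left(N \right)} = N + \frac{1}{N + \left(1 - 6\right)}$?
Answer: $\frac{175}{8} \approx 21.875$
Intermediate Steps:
$s{\left(N \right)} = N + \frac{1}{-5 + N}$ ($s{\left(N \right)} = N + \frac{1}{N + \left(1 - 6\right)} = N + \frac{1}{N - 5} = N + \frac{1}{-5 + N}$)
$s{\left(-3 \right)} \left(-7\right) + Z{\left(0 \right)} = \frac{1 + \left(-3\right)^{2} - -15}{-5 - 3} \left(-7\right) + 0 = \frac{1 + 9 + 15}{-8} \left(-7\right) + 0 = \left(- \frac{1}{8}\right) 25 \left(-7\right) + 0 = \left(- \frac{25}{8}\right) \left(-7\right) + 0 = \frac{175}{8} + 0 = \frac{175}{8}$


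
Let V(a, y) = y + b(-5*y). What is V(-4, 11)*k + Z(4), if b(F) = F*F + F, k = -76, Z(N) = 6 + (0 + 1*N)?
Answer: -226546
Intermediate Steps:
Z(N) = 6 + N (Z(N) = 6 + (0 + N) = 6 + N)
b(F) = F + F² (b(F) = F² + F = F + F²)
V(a, y) = y - 5*y*(1 - 5*y) (V(a, y) = y + (-5*y)*(1 - 5*y) = y - 5*y*(1 - 5*y))
V(-4, 11)*k + Z(4) = (11*(-4 + 25*11))*(-76) + (6 + 4) = (11*(-4 + 275))*(-76) + 10 = (11*271)*(-76) + 10 = 2981*(-76) + 10 = -226556 + 10 = -226546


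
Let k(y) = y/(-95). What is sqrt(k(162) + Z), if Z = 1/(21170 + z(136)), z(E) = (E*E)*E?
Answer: I*sqrt(99026492936001990)/240979470 ≈ 1.3059*I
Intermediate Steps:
k(y) = -y/95 (k(y) = y*(-1/95) = -y/95)
z(E) = E**3 (z(E) = E**2*E = E**3)
Z = 1/2536626 (Z = 1/(21170 + 136**3) = 1/(21170 + 2515456) = 1/2536626 ≈ 3.9422e-7)
sqrt(k(162) + Z) = sqrt(-1/95*162 + 1/2536626) = sqrt(-162/95 + 1/2536626) = sqrt(-410933317/240979470) = I*sqrt(99026492936001990)/240979470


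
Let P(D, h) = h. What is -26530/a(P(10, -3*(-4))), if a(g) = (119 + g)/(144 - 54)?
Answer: -2387700/131 ≈ -18227.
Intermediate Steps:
a(g) = 119/90 + g/90 (a(g) = (119 + g)/90 = (119 + g)*(1/90) = 119/90 + g/90)
-26530/a(P(10, -3*(-4))) = -26530/(119/90 + (-3*(-4))/90) = -26530/(119/90 + (1/90)*12) = -26530/(119/90 + 2/15) = -26530/131/90 = -26530*90/131 = -2387700/131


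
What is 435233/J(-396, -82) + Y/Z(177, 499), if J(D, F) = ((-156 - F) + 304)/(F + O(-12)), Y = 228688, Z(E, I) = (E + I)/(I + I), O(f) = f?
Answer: 3104574721/19435 ≈ 1.5974e+5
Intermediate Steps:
Z(E, I) = (E + I)/(2*I) (Z(E, I) = (E + I)/((2*I)) = (E + I)*(1/(2*I)) = (E + I)/(2*I))
J(D, F) = (148 - F)/(-12 + F) (J(D, F) = ((-156 - F) + 304)/(F - 12) = (148 - F)/(-12 + F))
435233/J(-396, -82) + Y/Z(177, 499) = 435233/(((148 - 1*(-82))/(-12 - 82))) + 228688/(((½)*(177 + 499)/499)) = 435233/(((148 + 82)/(-94))) + 228688/(((½)*(1/499)*676)) = 435233/((-1/94*230)) + 228688/(338/499) = 435233/(-115/47) + 228688*(499/338) = 435233*(-47/115) + 57057656/169 = -20455951/115 + 57057656/169 = 3104574721/19435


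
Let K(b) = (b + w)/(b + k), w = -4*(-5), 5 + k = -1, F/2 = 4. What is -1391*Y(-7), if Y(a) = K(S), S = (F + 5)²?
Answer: -262899/163 ≈ -1612.9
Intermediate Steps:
F = 8 (F = 2*4 = 8)
k = -6 (k = -5 - 1 = -6)
w = 20
S = 169 (S = (8 + 5)² = 13² = 169)
K(b) = (20 + b)/(-6 + b) (K(b) = (b + 20)/(b - 6) = (20 + b)/(-6 + b))
Y(a) = 189/163 (Y(a) = (20 + 169)/(-6 + 169) = 189/163)
-1391*Y(-7) = -1391*189/163 = -262899/163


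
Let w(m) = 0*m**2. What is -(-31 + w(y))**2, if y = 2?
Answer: -961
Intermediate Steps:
w(m) = 0
-(-31 + w(y))**2 = -(-31 + 0)**2 = -1*(-31)**2 = -1*961 = -961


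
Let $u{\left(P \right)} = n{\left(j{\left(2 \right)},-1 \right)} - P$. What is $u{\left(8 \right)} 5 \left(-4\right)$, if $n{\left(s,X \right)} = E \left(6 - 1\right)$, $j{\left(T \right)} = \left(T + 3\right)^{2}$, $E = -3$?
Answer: $460$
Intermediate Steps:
$j{\left(T \right)} = \left(3 + T\right)^{2}$
$n{\left(s,X \right)} = -15$ ($n{\left(s,X \right)} = - 3 \left(6 - 1\right) = \left(-3\right) 5 = -15$)
$u{\left(P \right)} = -15 - P$
$u{\left(8 \right)} 5 \left(-4\right) = \left(-15 - 8\right) 5 \left(-4\right) = \left(-15 - 8\right) \left(-20\right) = \left(-23\right) \left(-20\right) = 460$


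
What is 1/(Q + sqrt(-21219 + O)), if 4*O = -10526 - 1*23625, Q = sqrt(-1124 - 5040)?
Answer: -2*I/(sqrt(119027) + 4*sqrt(1541)) ≈ -0.0039839*I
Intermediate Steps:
Q = 2*I*sqrt(1541) (Q = sqrt(-6164) = 2*I*sqrt(1541) ≈ 78.511*I)
O = -34151/4 (O = (-10526 - 1*23625)/4 = (-10526 - 23625)/4 = (1/4)*(-34151) = -34151/4 ≈ -8537.8)
1/(Q + sqrt(-21219 + O)) = 1/(2*I*sqrt(1541) + sqrt(-21219 - 34151/4)) = 1/(2*I*sqrt(1541) + sqrt(-119027/4)) = 1/(2*I*sqrt(1541) + I*sqrt(119027)/2) = 1/(I*sqrt(119027)/2 + 2*I*sqrt(1541))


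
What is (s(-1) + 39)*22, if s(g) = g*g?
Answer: 880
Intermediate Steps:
s(g) = g²
(s(-1) + 39)*22 = ((-1)² + 39)*22 = (1 + 39)*22 = 40*22 = 880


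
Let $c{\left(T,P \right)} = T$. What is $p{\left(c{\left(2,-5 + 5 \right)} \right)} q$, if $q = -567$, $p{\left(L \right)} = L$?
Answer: $-1134$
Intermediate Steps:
$p{\left(c{\left(2,-5 + 5 \right)} \right)} q = 2 \left(-567\right) = -1134$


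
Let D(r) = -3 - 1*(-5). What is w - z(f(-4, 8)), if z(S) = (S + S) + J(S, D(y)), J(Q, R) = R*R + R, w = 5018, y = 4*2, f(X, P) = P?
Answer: 4996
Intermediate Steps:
y = 8
D(r) = 2 (D(r) = -3 + 5 = 2)
J(Q, R) = R + R**2 (J(Q, R) = R**2 + R = R + R**2)
z(S) = 6 + 2*S (z(S) = (S + S) + 2*(1 + 2) = 2*S + 2*3 = 2*S + 6 = 6 + 2*S)
w - z(f(-4, 8)) = 5018 - (6 + 2*8) = 5018 - (6 + 16) = 5018 - 1*22 = 5018 - 22 = 4996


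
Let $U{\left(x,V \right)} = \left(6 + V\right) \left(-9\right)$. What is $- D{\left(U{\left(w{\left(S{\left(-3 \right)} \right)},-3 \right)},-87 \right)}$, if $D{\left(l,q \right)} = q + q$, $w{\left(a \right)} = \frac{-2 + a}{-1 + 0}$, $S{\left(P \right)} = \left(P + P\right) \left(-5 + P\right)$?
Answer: $174$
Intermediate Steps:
$S{\left(P \right)} = 2 P \left(-5 + P\right)$
$w{\left(a \right)} = 2 - a$ ($w{\left(a \right)} = \frac{-2 + a}{-1} = \left(-2 + a\right) \left(-1\right) = 2 - a$)
$U{\left(x,V \right)} = -54 - 9 V$
$D{\left(l,q \right)} = 2 q$
$- D{\left(U{\left(w{\left(S{\left(-3 \right)} \right)},-3 \right)},-87 \right)} = - 2 \left(-87\right) = \left(-1\right) \left(-174\right) = 174$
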